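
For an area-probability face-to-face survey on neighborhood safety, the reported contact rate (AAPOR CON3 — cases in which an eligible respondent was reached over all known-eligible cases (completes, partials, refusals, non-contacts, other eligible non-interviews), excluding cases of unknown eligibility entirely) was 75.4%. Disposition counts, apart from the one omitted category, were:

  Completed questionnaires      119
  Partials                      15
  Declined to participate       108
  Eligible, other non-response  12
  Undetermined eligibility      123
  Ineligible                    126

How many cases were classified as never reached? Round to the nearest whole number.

83

Num → 119 + 15 + 108 + 12 = 254
CON3 = 254 / D = 0.754
D = 254 / 0.754 = 336.9
Remaining denominator categories sum to 254
never reached = 336.9 − 254 ≈ 83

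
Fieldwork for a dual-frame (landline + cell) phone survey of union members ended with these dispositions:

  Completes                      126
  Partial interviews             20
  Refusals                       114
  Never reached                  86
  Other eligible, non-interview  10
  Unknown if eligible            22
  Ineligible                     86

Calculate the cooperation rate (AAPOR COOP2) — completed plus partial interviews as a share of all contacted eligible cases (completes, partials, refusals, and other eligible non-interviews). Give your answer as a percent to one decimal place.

Top = 126 + 20 = 146
Denom = 126 + 20 + 114 + 10 = 270
COOP2 = 146 / 270 = 0.5407

54.1%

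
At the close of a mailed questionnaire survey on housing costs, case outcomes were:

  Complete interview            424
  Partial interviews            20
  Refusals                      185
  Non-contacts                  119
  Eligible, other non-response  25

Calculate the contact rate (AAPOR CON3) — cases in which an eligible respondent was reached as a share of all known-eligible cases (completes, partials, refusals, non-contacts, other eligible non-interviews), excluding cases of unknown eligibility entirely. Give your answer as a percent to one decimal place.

84.6%

Numerator → 424 + 20 + 185 + 25 = 654
Denominator → 424 + 20 + 185 + 119 + 25 = 773
CON3 = 654 / 773 = 0.8461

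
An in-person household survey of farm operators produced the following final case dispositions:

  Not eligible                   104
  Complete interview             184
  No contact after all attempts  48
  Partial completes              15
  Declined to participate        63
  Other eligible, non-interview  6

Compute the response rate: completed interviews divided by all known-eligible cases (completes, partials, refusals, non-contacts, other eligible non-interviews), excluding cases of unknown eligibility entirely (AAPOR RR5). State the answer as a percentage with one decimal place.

58.2%

Numerator: 184
Denominator: 184 + 15 + 63 + 48 + 6 = 316
RR5 = 184 / 316 = 0.5823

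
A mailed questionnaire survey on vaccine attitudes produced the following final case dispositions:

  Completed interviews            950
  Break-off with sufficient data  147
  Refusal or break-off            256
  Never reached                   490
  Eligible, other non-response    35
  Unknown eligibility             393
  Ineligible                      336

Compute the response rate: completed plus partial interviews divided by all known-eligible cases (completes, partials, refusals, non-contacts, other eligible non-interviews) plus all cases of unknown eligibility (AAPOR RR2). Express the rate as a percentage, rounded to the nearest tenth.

48.3%

Top → 950 + 147 = 1097
Denominator → 950 + 147 + 256 + 490 + 35 + 393 = 2271
RR2 = 1097 / 2271 = 0.4830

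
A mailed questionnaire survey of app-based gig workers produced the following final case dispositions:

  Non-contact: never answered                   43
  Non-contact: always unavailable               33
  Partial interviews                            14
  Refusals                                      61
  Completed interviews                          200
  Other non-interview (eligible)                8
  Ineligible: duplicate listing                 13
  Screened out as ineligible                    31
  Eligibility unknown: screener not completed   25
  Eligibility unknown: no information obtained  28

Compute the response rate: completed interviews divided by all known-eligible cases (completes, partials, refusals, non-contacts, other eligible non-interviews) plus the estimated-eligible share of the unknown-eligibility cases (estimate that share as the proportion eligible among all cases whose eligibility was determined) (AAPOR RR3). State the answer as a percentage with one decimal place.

No answer / not reached = 43 + 33 = 76
Undetermined eligibility = 25 + 28 = 53
Screened out, ineligible = 31 + 13 = 44
Num → 200
Eligible (known) → 200 + 14 + 61 + 76 + 8 = 359
e = 359 / (359 + 44) = 359 / 403 = 0.8908
Eligible share of unknowns → 0.8908 × 53 = 47.21
Base → 359 + 47.21 = 406.21
RR3 = 200 / 406.21 = 0.4924

49.2%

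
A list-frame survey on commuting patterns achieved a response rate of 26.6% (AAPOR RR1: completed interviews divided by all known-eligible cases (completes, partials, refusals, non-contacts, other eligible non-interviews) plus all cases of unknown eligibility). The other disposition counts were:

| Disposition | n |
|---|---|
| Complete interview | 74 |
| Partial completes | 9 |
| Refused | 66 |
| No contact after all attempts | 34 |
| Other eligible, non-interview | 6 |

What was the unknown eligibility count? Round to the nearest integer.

RR1 = 74 / D = 0.266
D = 74 / 0.266 = 278.2
Other denominator terms total 189
unknown eligibility = 278.2 − 189 ≈ 89

89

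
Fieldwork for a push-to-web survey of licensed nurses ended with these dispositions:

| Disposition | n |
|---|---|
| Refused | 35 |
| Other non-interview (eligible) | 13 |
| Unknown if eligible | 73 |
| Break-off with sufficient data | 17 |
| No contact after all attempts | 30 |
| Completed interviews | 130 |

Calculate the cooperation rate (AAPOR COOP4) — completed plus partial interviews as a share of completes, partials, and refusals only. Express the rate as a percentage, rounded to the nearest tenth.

80.8%

Num = 130 + 17 = 147
Denominator = 130 + 17 + 35 = 182
COOP4 = 147 / 182 = 0.8077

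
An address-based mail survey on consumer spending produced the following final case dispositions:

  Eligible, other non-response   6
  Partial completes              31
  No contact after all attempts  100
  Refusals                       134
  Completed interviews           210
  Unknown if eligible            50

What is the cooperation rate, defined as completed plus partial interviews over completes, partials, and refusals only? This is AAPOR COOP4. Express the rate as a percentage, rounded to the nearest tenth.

Numerator = 210 + 31 = 241
Base = 210 + 31 + 134 = 375
COOP4 = 241 / 375 = 0.6427

64.3%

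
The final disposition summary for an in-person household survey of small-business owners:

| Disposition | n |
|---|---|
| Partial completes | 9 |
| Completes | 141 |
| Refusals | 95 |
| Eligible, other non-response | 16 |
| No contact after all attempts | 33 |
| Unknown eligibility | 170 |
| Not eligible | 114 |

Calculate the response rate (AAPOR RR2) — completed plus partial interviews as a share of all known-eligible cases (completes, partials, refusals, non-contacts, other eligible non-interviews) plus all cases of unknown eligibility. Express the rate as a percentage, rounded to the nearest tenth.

32.3%

Top = 141 + 9 = 150
Denom = 141 + 9 + 95 + 33 + 16 + 170 = 464
RR2 = 150 / 464 = 0.3233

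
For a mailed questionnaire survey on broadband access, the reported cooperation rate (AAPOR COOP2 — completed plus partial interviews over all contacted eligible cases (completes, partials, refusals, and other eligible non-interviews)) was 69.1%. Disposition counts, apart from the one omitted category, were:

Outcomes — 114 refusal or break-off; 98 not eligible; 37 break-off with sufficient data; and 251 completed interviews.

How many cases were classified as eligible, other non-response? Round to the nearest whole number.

15

Numerator → 251 + 37 = 288
COOP2 = 288 / D = 0.691
D = 288 / 0.691 = 416.8
Rest of base = 402
eligible, other non-response = 416.8 − 402 ≈ 15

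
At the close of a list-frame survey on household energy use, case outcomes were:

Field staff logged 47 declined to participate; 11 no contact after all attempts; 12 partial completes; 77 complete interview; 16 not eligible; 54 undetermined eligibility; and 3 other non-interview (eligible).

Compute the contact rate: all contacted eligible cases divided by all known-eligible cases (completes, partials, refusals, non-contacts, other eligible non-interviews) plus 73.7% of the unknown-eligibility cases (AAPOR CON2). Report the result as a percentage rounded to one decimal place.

Num → 77 + 12 + 47 + 3 = 139
Known eligible → 77 + 12 + 47 + 11 + 3 = 150
Estimated eligible among unknowns → 0.7370 × 54 = 39.80
Denominator → 150 + 39.80 = 189.80
CON2 = 139 / 189.80 = 0.7323

73.2%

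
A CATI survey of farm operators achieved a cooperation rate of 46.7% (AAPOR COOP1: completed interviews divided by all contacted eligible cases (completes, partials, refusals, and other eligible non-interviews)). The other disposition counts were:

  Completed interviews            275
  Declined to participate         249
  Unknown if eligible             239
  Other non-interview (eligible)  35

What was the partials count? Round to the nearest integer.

30

COOP1 = 275 / D = 0.467
D = 275 / 0.467 = 588.9
Other denominator terms total 559
partials = 588.9 − 559 ≈ 30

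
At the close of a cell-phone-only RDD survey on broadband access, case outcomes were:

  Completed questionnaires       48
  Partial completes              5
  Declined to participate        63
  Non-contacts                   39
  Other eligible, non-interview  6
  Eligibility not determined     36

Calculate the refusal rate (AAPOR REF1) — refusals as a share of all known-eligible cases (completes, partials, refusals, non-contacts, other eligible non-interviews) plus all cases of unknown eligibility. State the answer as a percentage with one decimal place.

Num: 63
Denominator: 48 + 5 + 63 + 39 + 6 + 36 = 197
REF1 = 63 / 197 = 0.3198

32.0%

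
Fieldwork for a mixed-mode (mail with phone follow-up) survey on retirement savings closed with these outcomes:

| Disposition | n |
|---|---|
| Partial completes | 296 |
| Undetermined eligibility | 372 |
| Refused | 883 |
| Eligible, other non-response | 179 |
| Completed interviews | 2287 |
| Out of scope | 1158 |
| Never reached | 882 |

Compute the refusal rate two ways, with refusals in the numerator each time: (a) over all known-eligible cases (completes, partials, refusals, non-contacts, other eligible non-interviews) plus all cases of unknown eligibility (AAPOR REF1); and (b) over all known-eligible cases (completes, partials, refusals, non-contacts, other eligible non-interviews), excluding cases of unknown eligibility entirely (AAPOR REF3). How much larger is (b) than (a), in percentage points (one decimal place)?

Numerator → 883
Base → 2287 + 296 + 883 + 882 + 179 + 372 = 4899
REF1 = 883 / 4899 = 0.1802
Base → 2287 + 296 + 883 + 882 + 179 = 4527
REF3 = 883 / 4527 = 0.1951
Difference = 19.51 − 18.02 = 1.49 percentage points

1.5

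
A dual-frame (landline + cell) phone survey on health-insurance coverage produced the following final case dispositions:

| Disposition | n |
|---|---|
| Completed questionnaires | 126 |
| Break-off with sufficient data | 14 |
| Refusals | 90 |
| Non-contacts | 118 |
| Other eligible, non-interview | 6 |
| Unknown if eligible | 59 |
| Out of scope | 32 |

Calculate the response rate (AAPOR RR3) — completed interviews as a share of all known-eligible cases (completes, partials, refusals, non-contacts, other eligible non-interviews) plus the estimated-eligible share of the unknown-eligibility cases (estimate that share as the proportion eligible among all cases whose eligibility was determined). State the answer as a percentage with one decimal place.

30.9%

Top → 126
Known eligible → 126 + 14 + 90 + 118 + 6 = 354
e = 354 / (354 + 32) = 354 / 386 = 0.9171
e × U → 0.9171 × 59 = 54.11
Denominator → 354 + 54.11 = 408.11
RR3 = 126 / 408.11 = 0.3087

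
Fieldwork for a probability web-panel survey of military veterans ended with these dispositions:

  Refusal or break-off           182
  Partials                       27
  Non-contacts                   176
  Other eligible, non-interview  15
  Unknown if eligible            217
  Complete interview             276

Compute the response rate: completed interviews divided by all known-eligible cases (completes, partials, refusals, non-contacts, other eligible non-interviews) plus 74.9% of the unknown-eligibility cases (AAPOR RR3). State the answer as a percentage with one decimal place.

32.9%

Top → 276
Eligible (known) → 276 + 27 + 182 + 176 + 15 = 676
e × U → 0.7490 × 217 = 162.53
Base → 676 + 162.53 = 838.53
RR3 = 276 / 838.53 = 0.3291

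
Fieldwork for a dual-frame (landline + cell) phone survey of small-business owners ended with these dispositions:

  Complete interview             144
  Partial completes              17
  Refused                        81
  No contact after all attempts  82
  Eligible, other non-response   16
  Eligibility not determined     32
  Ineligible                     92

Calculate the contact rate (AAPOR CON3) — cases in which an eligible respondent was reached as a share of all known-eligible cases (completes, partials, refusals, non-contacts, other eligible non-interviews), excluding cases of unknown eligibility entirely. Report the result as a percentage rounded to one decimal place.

75.9%

Numerator: 144 + 17 + 81 + 16 = 258
Denominator: 144 + 17 + 81 + 82 + 16 = 340
CON3 = 258 / 340 = 0.7588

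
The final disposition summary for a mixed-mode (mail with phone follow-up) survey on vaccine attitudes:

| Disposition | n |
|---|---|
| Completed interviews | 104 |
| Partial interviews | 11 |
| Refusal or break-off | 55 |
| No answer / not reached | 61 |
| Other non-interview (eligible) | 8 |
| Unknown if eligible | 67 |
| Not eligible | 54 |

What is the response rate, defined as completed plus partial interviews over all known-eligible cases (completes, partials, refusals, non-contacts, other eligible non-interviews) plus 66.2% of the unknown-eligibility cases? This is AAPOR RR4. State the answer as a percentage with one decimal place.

Numerator = 104 + 11 = 115
Known eligible = 104 + 11 + 55 + 61 + 8 = 239
Estimated eligible among unknowns = 0.6620 × 67 = 44.35
Denom = 239 + 44.35 = 283.35
RR4 = 115 / 283.35 = 0.4059

40.6%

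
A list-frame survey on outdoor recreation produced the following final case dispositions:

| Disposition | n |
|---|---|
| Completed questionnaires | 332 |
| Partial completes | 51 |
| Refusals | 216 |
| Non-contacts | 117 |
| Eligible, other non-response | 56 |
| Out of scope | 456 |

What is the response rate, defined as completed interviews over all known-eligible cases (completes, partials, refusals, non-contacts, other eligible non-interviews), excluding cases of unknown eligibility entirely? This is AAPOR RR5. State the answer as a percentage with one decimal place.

Num: 332
Base: 332 + 51 + 216 + 117 + 56 = 772
RR5 = 332 / 772 = 0.4301

43.0%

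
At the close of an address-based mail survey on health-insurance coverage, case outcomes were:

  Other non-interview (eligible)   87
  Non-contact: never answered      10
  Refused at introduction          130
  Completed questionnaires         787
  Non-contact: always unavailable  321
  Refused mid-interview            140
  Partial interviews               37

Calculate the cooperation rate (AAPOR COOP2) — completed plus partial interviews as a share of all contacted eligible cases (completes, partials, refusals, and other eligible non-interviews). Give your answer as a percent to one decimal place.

69.8%

Declined to participate = 130 + 140 = 270
Never reached = 10 + 321 = 331
Numerator → 787 + 37 = 824
Base → 787 + 37 + 270 + 87 = 1181
COOP2 = 824 / 1181 = 0.6977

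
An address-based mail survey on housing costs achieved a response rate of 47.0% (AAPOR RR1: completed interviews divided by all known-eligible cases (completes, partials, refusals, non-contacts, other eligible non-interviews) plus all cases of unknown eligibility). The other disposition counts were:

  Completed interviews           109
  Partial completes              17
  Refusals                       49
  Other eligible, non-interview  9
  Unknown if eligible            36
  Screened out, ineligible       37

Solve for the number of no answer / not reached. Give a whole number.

12

RR1 = 109 / D = 0.470
D = 109 / 0.470 = 231.9
Remaining denominator categories sum to 220
no answer / not reached = 231.9 − 220 ≈ 12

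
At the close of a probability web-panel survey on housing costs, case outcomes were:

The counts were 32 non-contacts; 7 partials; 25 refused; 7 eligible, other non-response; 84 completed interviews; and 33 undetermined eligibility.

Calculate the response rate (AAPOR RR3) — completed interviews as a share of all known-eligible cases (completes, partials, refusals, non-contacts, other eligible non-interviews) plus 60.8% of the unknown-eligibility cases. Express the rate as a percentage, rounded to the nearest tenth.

48.0%

Num → 84
Eligible (known) → 84 + 7 + 25 + 32 + 7 = 155
Eligible share of unknowns → 0.6080 × 33 = 20.06
Base → 155 + 20.06 = 175.06
RR3 = 84 / 175.06 = 0.4798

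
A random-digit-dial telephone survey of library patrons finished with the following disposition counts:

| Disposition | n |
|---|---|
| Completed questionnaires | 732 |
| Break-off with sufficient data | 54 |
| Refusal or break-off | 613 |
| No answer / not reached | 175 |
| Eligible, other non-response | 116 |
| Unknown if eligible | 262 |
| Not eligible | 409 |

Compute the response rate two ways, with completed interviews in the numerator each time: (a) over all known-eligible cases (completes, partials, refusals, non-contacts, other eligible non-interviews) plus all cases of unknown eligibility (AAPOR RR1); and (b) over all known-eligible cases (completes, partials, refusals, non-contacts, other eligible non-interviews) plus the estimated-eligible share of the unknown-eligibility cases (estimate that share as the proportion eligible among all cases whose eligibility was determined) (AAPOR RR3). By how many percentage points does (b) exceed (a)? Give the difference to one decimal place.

Num → 732
Denom → 732 + 54 + 613 + 175 + 116 + 262 = 1952
RR1 = 732 / 1952 = 0.3750
Eligible (known) → 732 + 54 + 613 + 175 + 116 = 1690
e = 1690 / (1690 + 409) = 1690 / 2099 = 0.8051
Eligible share of unknowns → 0.8051 × 262 = 210.94
Denom → 1690 + 210.94 = 1900.94
RR3 = 732 / 1900.94 = 0.3851
Difference = 38.51 − 37.50 = 1.01 percentage points

1.0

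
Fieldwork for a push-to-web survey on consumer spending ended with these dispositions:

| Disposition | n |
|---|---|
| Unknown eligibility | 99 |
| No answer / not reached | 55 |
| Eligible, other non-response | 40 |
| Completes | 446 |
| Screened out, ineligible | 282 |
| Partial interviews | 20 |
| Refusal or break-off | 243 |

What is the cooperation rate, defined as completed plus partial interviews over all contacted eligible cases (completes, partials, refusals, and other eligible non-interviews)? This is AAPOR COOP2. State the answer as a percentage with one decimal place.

62.2%

Top → 446 + 20 = 466
Denom → 446 + 20 + 243 + 40 = 749
COOP2 = 466 / 749 = 0.6222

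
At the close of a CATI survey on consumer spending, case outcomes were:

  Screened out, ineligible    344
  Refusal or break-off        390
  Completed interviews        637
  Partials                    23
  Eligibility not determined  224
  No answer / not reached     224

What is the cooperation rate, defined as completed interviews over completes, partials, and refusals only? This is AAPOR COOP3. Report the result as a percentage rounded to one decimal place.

60.7%

Top → 637
Denom → 637 + 23 + 390 = 1050
COOP3 = 637 / 1050 = 0.6067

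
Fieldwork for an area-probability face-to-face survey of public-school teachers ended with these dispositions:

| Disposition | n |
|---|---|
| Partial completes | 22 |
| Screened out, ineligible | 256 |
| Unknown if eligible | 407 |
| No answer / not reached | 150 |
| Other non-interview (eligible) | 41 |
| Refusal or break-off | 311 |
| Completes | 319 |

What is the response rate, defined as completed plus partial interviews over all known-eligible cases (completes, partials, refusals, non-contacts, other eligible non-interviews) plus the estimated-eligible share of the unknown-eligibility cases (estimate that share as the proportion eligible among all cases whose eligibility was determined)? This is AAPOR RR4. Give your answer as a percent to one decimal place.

29.5%

Top = 319 + 22 = 341
Determined eligible = 319 + 22 + 311 + 150 + 41 = 843
e = 843 / (843 + 256) = 843 / 1099 = 0.7671
Eligible share of unknowns = 0.7671 × 407 = 312.21
Base = 843 + 312.21 = 1155.21
RR4 = 341 / 1155.21 = 0.2952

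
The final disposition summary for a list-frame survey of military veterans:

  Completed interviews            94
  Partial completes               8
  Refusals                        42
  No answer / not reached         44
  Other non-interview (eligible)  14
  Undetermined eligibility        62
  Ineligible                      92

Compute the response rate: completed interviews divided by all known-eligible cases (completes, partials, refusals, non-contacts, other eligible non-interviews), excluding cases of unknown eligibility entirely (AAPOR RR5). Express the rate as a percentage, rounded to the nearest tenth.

46.5%

Num: 94
Denominator: 94 + 8 + 42 + 44 + 14 = 202
RR5 = 94 / 202 = 0.4653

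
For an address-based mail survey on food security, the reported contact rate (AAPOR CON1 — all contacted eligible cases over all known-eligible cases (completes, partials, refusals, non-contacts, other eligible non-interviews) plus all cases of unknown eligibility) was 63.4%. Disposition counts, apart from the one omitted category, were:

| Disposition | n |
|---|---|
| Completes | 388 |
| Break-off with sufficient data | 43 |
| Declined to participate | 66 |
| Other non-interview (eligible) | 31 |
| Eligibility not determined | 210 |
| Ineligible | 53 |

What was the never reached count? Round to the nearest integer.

95

Top: 388 + 43 + 66 + 31 = 528
CON1 = 528 / D = 0.634
D = 528 / 0.634 = 832.8
Rest of base = 738
never reached = 832.8 − 738 ≈ 95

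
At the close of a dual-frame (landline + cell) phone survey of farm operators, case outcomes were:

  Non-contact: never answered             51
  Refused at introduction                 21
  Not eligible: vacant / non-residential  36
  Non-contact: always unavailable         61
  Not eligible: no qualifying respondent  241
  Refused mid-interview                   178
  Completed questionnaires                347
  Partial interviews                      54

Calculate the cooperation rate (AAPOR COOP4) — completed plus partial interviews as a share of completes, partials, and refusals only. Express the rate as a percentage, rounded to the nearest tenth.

66.8%

Refusal or break-off = 21 + 178 = 199
No contact after all attempts = 51 + 61 = 112
Ineligible = 241 + 36 = 277
Top → 347 + 54 = 401
Base → 347 + 54 + 199 = 600
COOP4 = 401 / 600 = 0.6683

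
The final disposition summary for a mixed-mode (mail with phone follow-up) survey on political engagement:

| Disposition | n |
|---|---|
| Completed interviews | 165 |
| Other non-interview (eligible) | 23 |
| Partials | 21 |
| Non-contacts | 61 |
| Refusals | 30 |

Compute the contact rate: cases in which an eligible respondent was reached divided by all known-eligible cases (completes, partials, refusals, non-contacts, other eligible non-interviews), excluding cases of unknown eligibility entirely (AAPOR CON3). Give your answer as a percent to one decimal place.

79.7%

Numerator: 165 + 21 + 30 + 23 = 239
Denom: 165 + 21 + 30 + 61 + 23 = 300
CON3 = 239 / 300 = 0.7967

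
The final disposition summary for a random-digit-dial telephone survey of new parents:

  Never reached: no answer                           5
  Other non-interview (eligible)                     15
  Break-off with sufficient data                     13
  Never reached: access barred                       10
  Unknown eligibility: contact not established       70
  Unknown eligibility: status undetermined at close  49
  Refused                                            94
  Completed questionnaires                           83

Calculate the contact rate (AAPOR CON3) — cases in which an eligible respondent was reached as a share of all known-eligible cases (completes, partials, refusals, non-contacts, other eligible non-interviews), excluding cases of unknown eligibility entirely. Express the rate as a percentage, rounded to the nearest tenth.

Never reached = 5 + 10 = 15
Unknown eligibility = 70 + 49 = 119
Numerator = 83 + 13 + 94 + 15 = 205
Denom = 83 + 13 + 94 + 15 + 15 = 220
CON3 = 205 / 220 = 0.9318

93.2%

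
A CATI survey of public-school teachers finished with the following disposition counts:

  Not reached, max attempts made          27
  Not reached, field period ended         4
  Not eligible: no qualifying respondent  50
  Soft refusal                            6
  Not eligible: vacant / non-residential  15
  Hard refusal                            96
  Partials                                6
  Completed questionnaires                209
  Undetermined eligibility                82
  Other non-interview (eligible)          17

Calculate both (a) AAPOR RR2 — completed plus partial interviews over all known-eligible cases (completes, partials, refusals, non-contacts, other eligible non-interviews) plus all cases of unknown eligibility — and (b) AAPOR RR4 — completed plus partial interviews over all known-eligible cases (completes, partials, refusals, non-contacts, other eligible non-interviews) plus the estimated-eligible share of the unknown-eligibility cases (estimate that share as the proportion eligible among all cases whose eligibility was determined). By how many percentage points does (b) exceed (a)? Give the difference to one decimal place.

Refused = 96 + 6 = 102
Non-contacts = 4 + 27 = 31
Not eligible = 50 + 15 = 65
Top → 209 + 6 = 215
Denom → 209 + 6 + 102 + 31 + 17 + 82 = 447
RR2 = 215 / 447 = 0.4810
Determined eligible → 209 + 6 + 102 + 31 + 17 = 365
e = 365 / (365 + 65) = 365 / 430 = 0.8488
Estimated eligible among unknowns → 0.8488 × 82 = 69.60
Denom → 365 + 69.60 = 434.60
RR4 = 215 / 434.60 = 0.4947
Difference = 49.47 − 48.10 = 1.37 percentage points

1.4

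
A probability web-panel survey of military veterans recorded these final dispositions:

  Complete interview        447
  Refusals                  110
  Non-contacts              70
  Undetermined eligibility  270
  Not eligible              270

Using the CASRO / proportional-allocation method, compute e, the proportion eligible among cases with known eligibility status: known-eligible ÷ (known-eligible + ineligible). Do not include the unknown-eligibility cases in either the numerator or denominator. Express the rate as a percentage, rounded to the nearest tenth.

Determined eligible: 447 + 110 + 70 = 627
e = 627 / (627 + 270) = 627 / 897 = 0.6990

69.9%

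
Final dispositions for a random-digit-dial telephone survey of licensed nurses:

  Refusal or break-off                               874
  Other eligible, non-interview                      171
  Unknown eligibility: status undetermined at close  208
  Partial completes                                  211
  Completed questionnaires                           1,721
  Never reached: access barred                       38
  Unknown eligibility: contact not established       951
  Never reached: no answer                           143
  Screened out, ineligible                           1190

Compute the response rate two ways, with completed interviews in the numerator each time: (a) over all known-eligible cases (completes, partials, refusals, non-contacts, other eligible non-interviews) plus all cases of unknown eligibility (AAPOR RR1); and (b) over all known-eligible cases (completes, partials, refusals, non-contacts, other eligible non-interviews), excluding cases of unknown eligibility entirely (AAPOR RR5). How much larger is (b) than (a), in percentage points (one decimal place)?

14.6

No answer / not reached = 143 + 38 = 181
Unknown eligibility = 951 + 208 = 1159
Numerator = 1721
Denom = 1721 + 211 + 874 + 181 + 171 + 1159 = 4317
RR1 = 1721 / 4317 = 0.3987
Denom = 1721 + 211 + 874 + 181 + 171 = 3158
RR5 = 1721 / 3158 = 0.5450
Difference = 54.50 − 39.87 = 14.63 percentage points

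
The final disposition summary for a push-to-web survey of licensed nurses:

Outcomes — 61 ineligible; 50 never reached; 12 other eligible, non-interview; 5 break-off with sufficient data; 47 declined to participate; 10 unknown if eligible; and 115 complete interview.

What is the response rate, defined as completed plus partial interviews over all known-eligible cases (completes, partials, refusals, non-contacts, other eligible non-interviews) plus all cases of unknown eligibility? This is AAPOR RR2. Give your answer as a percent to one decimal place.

50.2%

Numerator: 115 + 5 = 120
Denominator: 115 + 5 + 47 + 50 + 12 + 10 = 239
RR2 = 120 / 239 = 0.5021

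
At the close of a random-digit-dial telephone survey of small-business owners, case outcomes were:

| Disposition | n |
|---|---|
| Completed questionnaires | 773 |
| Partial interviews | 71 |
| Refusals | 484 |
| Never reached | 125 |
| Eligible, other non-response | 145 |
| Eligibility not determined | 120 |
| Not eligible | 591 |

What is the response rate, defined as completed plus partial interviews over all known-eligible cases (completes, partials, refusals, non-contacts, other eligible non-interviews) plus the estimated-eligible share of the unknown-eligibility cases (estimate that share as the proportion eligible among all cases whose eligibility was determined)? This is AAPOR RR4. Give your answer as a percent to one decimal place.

Num: 773 + 71 = 844
Known eligible: 773 + 71 + 484 + 125 + 145 = 1598
e = 1598 / (1598 + 591) = 1598 / 2189 = 0.7300
Eligible share of unknowns: 0.7300 × 120 = 87.60
Base: 1598 + 87.60 = 1685.60
RR4 = 844 / 1685.60 = 0.5007

50.1%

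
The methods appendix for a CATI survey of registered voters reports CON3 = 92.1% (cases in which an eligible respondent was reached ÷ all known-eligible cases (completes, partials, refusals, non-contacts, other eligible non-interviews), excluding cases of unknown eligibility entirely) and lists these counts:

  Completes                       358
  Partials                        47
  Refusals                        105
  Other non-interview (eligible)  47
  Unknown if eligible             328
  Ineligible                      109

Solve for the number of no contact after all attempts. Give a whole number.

48

Num: 358 + 47 + 105 + 47 = 557
CON3 = 557 / D = 0.921
D = 557 / 0.921 = 604.8
Rest of base = 557
no contact after all attempts = 604.8 − 557 ≈ 48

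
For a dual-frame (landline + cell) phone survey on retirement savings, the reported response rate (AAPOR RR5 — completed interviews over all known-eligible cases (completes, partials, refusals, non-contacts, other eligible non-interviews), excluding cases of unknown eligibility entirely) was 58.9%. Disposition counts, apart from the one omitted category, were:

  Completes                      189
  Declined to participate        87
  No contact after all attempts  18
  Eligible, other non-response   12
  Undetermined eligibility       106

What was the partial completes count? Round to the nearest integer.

RR5 = 189 / D = 0.589
D = 189 / 0.589 = 320.9
Other denominator terms total 306
partial completes = 320.9 − 306 ≈ 15

15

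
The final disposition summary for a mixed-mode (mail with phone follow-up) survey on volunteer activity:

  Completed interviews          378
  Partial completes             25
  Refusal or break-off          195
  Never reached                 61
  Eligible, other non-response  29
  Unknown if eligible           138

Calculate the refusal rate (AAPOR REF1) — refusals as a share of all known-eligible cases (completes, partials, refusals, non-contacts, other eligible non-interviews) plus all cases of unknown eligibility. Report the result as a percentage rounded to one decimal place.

Numerator = 195
Denom = 378 + 25 + 195 + 61 + 29 + 138 = 826
REF1 = 195 / 826 = 0.2361

23.6%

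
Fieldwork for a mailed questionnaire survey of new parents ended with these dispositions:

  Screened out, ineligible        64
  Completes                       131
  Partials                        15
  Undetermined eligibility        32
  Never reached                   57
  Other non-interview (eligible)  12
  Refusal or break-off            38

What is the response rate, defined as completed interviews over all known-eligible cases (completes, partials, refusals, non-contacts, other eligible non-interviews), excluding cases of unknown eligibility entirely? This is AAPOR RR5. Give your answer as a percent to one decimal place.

Top: 131
Denom: 131 + 15 + 38 + 57 + 12 = 253
RR5 = 131 / 253 = 0.5178

51.8%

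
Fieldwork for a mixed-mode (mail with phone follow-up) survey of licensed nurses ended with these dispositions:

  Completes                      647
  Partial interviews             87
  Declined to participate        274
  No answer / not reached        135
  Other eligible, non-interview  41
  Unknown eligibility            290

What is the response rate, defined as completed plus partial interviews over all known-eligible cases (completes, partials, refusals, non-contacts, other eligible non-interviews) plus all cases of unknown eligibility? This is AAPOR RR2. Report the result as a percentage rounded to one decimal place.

Num = 647 + 87 = 734
Base = 647 + 87 + 274 + 135 + 41 + 290 = 1474
RR2 = 734 / 1474 = 0.4980

49.8%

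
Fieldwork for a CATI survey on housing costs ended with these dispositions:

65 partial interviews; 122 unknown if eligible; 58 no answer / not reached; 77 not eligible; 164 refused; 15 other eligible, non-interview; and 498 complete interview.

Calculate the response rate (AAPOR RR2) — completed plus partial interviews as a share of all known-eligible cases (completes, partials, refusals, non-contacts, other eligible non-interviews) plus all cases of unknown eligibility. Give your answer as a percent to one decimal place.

Numerator: 498 + 65 = 563
Denominator: 498 + 65 + 164 + 58 + 15 + 122 = 922
RR2 = 563 / 922 = 0.6106

61.1%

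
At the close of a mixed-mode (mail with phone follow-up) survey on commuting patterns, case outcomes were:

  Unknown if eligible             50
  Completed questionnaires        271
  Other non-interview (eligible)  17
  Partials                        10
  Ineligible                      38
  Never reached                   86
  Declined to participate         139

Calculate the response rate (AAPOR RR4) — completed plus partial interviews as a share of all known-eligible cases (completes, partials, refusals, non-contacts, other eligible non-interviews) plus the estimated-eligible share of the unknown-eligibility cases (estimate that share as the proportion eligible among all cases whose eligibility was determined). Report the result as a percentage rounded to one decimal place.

49.3%

Numerator: 271 + 10 = 281
Known eligible: 271 + 10 + 139 + 86 + 17 = 523
e = 523 / (523 + 38) = 523 / 561 = 0.9323
e × U: 0.9323 × 50 = 46.62
Denominator: 523 + 46.62 = 569.62
RR4 = 281 / 569.62 = 0.4933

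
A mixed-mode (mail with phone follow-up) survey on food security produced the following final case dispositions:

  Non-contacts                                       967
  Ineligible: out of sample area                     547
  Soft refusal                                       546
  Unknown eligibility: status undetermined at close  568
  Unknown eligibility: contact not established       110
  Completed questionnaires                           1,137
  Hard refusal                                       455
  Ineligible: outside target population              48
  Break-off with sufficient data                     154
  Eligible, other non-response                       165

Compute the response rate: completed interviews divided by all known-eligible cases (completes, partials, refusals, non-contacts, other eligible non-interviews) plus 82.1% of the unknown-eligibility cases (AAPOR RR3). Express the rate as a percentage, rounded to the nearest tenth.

28.6%

Refused = 455 + 546 = 1001
Eligibility not determined = 110 + 568 = 678
Out of scope = 48 + 547 = 595
Num = 1137
Known eligible = 1137 + 154 + 1001 + 967 + 165 = 3424
Eligible share of unknowns = 0.8210 × 678 = 556.64
Denominator = 3424 + 556.64 = 3980.64
RR3 = 1137 / 3980.64 = 0.2856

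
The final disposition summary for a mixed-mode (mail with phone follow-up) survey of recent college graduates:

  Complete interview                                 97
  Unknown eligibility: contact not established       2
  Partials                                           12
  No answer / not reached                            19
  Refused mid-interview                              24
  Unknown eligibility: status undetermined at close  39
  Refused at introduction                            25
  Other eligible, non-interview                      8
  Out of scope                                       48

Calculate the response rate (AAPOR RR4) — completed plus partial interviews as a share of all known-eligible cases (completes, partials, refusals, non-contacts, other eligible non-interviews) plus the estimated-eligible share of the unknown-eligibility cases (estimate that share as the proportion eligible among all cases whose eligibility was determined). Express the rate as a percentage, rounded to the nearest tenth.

Refusals = 25 + 24 = 49
Undetermined eligibility = 2 + 39 = 41
Numerator → 97 + 12 = 109
Eligible (known) → 97 + 12 + 49 + 19 + 8 = 185
e = 185 / (185 + 48) = 185 / 233 = 0.7940
Eligible share of unknowns → 0.7940 × 41 = 32.55
Denom → 185 + 32.55 = 217.55
RR4 = 109 / 217.55 = 0.5010

50.1%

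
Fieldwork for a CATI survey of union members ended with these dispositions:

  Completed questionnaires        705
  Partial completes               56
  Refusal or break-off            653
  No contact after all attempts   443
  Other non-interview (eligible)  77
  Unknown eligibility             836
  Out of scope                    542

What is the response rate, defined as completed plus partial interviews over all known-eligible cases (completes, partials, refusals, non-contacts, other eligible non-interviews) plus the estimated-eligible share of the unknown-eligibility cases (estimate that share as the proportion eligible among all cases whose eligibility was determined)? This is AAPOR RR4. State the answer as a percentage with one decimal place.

29.4%

Top: 705 + 56 = 761
Eligible (known): 705 + 56 + 653 + 443 + 77 = 1934
e = 1934 / (1934 + 542) = 1934 / 2476 = 0.7811
Eligible share of unknowns: 0.7811 × 836 = 653.00
Denominator: 1934 + 653.00 = 2587.00
RR4 = 761 / 2587.00 = 0.2942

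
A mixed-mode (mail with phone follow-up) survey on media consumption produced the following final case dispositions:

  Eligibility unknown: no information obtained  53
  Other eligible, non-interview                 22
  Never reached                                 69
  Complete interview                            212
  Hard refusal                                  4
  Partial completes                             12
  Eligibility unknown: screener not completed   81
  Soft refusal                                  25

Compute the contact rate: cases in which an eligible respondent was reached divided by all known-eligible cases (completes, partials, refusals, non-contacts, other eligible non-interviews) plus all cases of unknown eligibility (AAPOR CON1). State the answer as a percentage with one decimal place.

Refusal or break-off = 4 + 25 = 29
Eligibility not determined = 81 + 53 = 134
Num = 212 + 12 + 29 + 22 = 275
Base = 212 + 12 + 29 + 69 + 22 + 134 = 478
CON1 = 275 / 478 = 0.5753

57.5%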